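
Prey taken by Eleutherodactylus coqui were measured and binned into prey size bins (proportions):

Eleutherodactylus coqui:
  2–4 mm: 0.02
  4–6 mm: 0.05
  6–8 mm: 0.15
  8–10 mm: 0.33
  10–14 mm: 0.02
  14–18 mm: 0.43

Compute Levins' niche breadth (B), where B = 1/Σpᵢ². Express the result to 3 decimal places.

Σpᵢ² = 0.02² + 0.05² + 0.15² + 0.33² + 0.02² + 0.43² = 0.0004 + 0.0025 + 0.0225 + 0.1089 + 0.0004 + 0.1849 = 0.3196
B = 1 / 0.3196 = 3.12891

3.129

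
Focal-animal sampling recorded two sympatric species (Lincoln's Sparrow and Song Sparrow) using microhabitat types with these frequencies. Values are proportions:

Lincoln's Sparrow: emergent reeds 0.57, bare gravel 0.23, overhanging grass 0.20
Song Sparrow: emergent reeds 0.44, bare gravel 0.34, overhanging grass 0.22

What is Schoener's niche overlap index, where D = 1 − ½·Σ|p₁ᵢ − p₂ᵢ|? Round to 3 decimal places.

0.870

Σ|p₁ᵢ − p₂ᵢ| = 0.13 + 0.11 + 0.02 = 0.26
D = 1 − ½ × 0.26 = 1 − 0.130 = 0.87000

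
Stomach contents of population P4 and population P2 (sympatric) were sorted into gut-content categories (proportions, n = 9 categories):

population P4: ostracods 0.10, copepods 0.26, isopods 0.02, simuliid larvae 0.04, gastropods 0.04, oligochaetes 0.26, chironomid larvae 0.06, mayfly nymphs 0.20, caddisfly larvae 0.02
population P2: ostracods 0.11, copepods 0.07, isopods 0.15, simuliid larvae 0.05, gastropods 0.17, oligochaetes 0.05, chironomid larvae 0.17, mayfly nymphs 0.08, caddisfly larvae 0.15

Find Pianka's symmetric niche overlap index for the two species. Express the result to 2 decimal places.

0.52

Σ p₁ᵢp₂ᵢ = 0.0110 + 0.0182 + 0.0030 + 0.0020 + 0.0068 + 0.0130 + 0.0102 + 0.0160 + 0.0030 = 0.0832
Σp_1ᵢ² = 0.10² + 0.26² + 0.02² + 0.04² + 0.04² + 0.26² + 0.06² + 0.20² + 0.02² = 0.0100 + 0.0676 + 0.0004 + 0.0016 + 0.0016 + 0.0676 + 0.0036 + 0.0400 + 0.0004 = 0.1928
Σp_2ᵢ² = 0.11² + 0.07² + 0.15² + 0.05² + 0.17² + 0.05² + 0.17² + 0.08² + 0.15² = 0.0121 + 0.0049 + 0.0225 + 0.0025 + 0.0289 + 0.0025 + 0.0289 + 0.0064 + 0.0225 = 0.1312
O = 0.0832 / √(0.1928 × 0.1312) = 0.0832 / 0.15905 = 0.5231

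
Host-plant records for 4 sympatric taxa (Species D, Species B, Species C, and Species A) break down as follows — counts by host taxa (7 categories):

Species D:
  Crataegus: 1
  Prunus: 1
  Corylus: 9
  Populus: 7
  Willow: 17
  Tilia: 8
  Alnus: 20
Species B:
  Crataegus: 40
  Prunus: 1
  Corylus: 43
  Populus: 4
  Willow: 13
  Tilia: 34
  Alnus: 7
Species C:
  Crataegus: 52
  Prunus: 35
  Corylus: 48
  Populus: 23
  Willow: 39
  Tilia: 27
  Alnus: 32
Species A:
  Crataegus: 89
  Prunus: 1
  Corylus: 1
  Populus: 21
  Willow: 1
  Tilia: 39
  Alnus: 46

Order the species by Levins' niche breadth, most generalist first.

Proportions for Species D (n=63): 1/63=0.0159, 1/63=0.0159, 9/63=0.1429, 7/63=0.1111, 17/63=0.2698, 8/63=0.1270, 20/63=0.3175
Proportions for Species B (n=142): 40/142=0.2817, 1/142=0.0070, 43/142=0.3028, 4/142=0.0282, 13/142=0.0915, 34/142=0.2394, 7/142=0.0493
Proportions for Species C (n=256): 52/256=0.2031, 35/256=0.1367, 48/256=0.1875, 23/256=0.0898, 39/256=0.1523, 27/256=0.1055, 32/256=0.1250
Proportions for Species A (n=198): 89/198=0.4495, 1/198=0.0051, 1/198=0.0051, 21/198=0.1061, 1/198=0.0051, 39/198=0.1970, 46/198=0.2323
Σp_Dᵢ² = 0.0159² + 0.0159² + 0.1429² + 0.1111² + 0.2698² + 0.1270² + 0.3175² = 0.000253 + 0.000253 + 0.020420 + 0.012343 + 0.072792 + 0.016129 + 0.100806 = 0.222996
B_D = 1 / 0.222996 = 4.4844
Σp_Bᵢ² = 0.2817² + 0.0070² + 0.3028² + 0.0282² + 0.0915² + 0.2394² + 0.0493² = 0.079355 + 0.000049 + 0.091688 + 0.000795 + 0.008372 + 0.057312 + 0.002430 = 0.240001
B_B = 1 / 0.240001 = 4.1666
Σp_Cᵢ² = 0.2031² + 0.1367² + 0.1875² + 0.0898² + 0.1523² + 0.1055² + 0.1250² = 0.041250 + 0.018687 + 0.035156 + 0.008064 + 0.023195 + 0.011130 + 0.015625 = 0.153107
B_C = 1 / 0.153107 = 6.5314
Σp_Aᵢ² = 0.4495² + 0.0051² + 0.0051² + 0.1061² + 0.0051² + 0.1970² + 0.2323² = 0.202050 + 0.000026 + 0.000026 + 0.011257 + 0.000026 + 0.038809 + 0.053963 = 0.306157
B_A = 1 / 0.306157 = 3.2663
Ranking by B (broadest → narrowest): Species C (6.53) > Species D (4.48) > Species B (4.17) > Species A (3.27)

Species C > Species D > Species B > Species A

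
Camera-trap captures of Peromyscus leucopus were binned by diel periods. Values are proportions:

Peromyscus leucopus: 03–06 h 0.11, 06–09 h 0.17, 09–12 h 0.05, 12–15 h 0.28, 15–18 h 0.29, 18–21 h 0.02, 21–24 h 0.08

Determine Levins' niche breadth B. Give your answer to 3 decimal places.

4.699

Σpᵢ² = 0.11² + 0.17² + 0.05² + 0.28² + 0.29² + 0.02² + 0.08² = 0.0121 + 0.0289 + 0.0025 + 0.0784 + 0.0841 + 0.0004 + 0.0064 = 0.2128
B = 1 / 0.2128 = 4.69925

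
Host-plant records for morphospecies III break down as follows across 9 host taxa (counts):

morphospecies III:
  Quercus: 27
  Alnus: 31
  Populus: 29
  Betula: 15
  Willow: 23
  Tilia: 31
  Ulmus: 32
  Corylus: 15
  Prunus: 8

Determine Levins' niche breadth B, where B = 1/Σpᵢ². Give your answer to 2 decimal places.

Proportions for morphospecies III (n=211): 27/211=0.1280, 31/211=0.1469, 29/211=0.1374, 15/211=0.0711, 23/211=0.1090, 31/211=0.1469, 32/211=0.1517, 15/211=0.0711, 8/211=0.0379
Σpᵢ² = 0.1280² + 0.1469² + 0.1374² + 0.0711² + 0.1090² + 0.1469² + 0.1517² + 0.0711² + 0.0379² = 0.016384 + 0.021580 + 0.018879 + 0.005055 + 0.011881 + 0.021580 + 0.023013 + 0.005055 + 0.001436 = 0.124863
B = 1 / 0.124863 = 8.0088

8.01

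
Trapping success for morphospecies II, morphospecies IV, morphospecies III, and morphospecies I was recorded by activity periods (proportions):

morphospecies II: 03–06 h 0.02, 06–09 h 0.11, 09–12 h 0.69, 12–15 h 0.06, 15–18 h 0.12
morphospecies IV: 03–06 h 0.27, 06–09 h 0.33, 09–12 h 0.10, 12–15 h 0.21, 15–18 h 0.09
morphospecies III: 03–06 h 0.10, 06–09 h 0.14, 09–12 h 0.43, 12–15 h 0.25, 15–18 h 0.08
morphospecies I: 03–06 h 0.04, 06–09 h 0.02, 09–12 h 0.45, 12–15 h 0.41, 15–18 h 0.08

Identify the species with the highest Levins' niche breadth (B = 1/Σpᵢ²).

morphospecies IV

Σp_IIᵢ² = 0.02² + 0.11² + 0.69² + 0.06² + 0.12² = 0.0004 + 0.0121 + 0.4761 + 0.0036 + 0.0144 = 0.5066
B_II = 1 / 0.5066 = 1.9739
Σp_IVᵢ² = 0.27² + 0.33² + 0.10² + 0.21² + 0.09² = 0.0729 + 0.1089 + 0.0100 + 0.0441 + 0.0081 = 0.2440
B_IV = 1 / 0.2440 = 4.0984
Σp_IIIᵢ² = 0.10² + 0.14² + 0.43² + 0.25² + 0.08² = 0.0100 + 0.0196 + 0.1849 + 0.0625 + 0.0064 = 0.2834
B_III = 1 / 0.2834 = 3.5286
Σp_Iᵢ² = 0.04² + 0.02² + 0.45² + 0.41² + 0.08² = 0.0016 + 0.0004 + 0.2025 + 0.1681 + 0.0064 = 0.3790
B_I = 1 / 0.3790 = 2.6385
Highest B → broadest niche (most generalist): morphospecies IV (B = 4.10).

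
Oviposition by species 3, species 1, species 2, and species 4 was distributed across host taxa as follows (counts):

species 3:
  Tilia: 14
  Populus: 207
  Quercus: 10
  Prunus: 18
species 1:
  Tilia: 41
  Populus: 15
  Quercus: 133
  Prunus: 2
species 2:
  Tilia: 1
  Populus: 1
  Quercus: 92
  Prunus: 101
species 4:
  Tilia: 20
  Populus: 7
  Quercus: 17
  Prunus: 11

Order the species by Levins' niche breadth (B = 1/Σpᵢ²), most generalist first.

Proportions for species 3 (n=249): 14/249=0.0562, 207/249=0.8313, 10/249=0.0402, 18/249=0.0723
Proportions for species 1 (n=191): 41/191=0.2147, 15/191=0.0785, 133/191=0.6963, 2/191=0.0105
Proportions for species 2 (n=195): 1/195=0.0051, 1/195=0.0051, 92/195=0.4718, 101/195=0.5179
Proportions for species 4 (n=55): 20/55=0.3636, 7/55=0.1273, 17/55=0.3091, 11/55=0.2000
Σp_3ᵢ² = 0.0562² + 0.8313² + 0.0402² + 0.0723² = 0.003158 + 0.691060 + 0.001616 + 0.005227 = 0.701061
B_3 = 1 / 0.701061 = 1.4264
Σp_1ᵢ² = 0.2147² + 0.0785² + 0.6963² + 0.0105² = 0.046096 + 0.006162 + 0.484834 + 0.000110 = 0.537202
B_1 = 1 / 0.537202 = 1.8615
Σp_2ᵢ² = 0.0051² + 0.0051² + 0.4718² + 0.5179² = 0.000026 + 0.000026 + 0.222595 + 0.268220 = 0.490867
B_2 = 1 / 0.490867 = 2.0372
Σp_4ᵢ² = 0.3636² + 0.1273² + 0.3091² + 0.2000² = 0.132205 + 0.016205 + 0.095543 + 0.040000 = 0.283953
B_4 = 1 / 0.283953 = 3.5217
Ranking by B (broadest → narrowest): species 4 (3.52) > species 2 (2.04) > species 1 (1.86) > species 3 (1.43)

species 4 > species 2 > species 1 > species 3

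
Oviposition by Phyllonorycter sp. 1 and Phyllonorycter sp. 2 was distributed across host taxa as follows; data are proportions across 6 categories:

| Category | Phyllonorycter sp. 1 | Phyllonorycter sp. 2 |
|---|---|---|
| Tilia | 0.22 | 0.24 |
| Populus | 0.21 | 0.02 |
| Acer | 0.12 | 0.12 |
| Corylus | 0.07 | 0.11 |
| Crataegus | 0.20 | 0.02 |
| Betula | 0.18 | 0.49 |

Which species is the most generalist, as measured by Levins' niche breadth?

Σp_1ᵢ² = 0.22² + 0.21² + 0.12² + 0.07² + 0.20² + 0.18² = 0.0484 + 0.0441 + 0.0144 + 0.0049 + 0.0400 + 0.0324 = 0.1842
B_1 = 1 / 0.1842 = 5.4289
Σp_2ᵢ² = 0.24² + 0.02² + 0.12² + 0.11² + 0.02² + 0.49² = 0.0576 + 0.0004 + 0.0144 + 0.0121 + 0.0004 + 0.2401 = 0.3250
B_2 = 1 / 0.3250 = 3.0769
Highest B → broadest niche (most generalist): Phyllonorycter sp. 1 (B = 5.43).

Phyllonorycter sp. 1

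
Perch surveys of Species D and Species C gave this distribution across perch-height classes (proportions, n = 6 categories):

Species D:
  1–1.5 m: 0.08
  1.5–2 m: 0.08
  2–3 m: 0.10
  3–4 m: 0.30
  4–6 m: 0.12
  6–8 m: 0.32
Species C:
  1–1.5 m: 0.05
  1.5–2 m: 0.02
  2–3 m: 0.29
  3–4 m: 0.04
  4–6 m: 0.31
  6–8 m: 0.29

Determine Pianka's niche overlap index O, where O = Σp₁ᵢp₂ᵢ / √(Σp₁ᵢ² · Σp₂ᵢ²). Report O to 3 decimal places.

0.711

Σ p₁ᵢp₂ᵢ = 0.0040 + 0.0016 + 0.0290 + 0.0120 + 0.0372 + 0.0928 = 0.1766
Σp_1ᵢ² = 0.08² + 0.08² + 0.10² + 0.30² + 0.12² + 0.32² = 0.0064 + 0.0064 + 0.0100 + 0.0900 + 0.0144 + 0.1024 = 0.2296
Σp_2ᵢ² = 0.05² + 0.02² + 0.29² + 0.04² + 0.31² + 0.29² = 0.0025 + 0.0004 + 0.0841 + 0.0016 + 0.0961 + 0.0841 = 0.2688
O = 0.1766 / √(0.2296 × 0.2688) = 0.1766 / 0.248428 = 0.71087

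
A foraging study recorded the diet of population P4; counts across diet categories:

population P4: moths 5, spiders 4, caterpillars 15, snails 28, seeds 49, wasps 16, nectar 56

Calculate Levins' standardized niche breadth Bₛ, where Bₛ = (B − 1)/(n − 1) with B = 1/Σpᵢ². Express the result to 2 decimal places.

0.56

Proportions for population P4 (n=173): 5/173=0.0289, 4/173=0.0231, 15/173=0.0867, 28/173=0.1618, 49/173=0.2832, 16/173=0.0925, 56/173=0.3237
Σpᵢ² = 0.0289² + 0.0231² + 0.0867² + 0.1618² + 0.2832² + 0.0925² + 0.3237² = 0.000835 + 0.000534 + 0.007517 + 0.026179 + 0.080202 + 0.008556 + 0.104782 = 0.228605
B = 1 / 0.228605 = 4.3744
Bₛ = (B − 1)/(n − 1) = (4.3744 − 1)/(7 − 1) = 3.3744/6 = 0.5624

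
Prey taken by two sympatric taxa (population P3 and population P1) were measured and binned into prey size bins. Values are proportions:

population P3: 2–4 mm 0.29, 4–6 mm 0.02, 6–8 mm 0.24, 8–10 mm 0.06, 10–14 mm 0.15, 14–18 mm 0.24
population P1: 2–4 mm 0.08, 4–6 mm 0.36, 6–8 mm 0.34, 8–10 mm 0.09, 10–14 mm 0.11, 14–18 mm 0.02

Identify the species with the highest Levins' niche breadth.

population P3

Σp_P3ᵢ² = 0.29² + 0.02² + 0.24² + 0.06² + 0.15² + 0.24² = 0.0841 + 0.0004 + 0.0576 + 0.0036 + 0.0225 + 0.0576 = 0.2258
B_P3 = 1 / 0.2258 = 4.4287
Σp_P1ᵢ² = 0.08² + 0.36² + 0.34² + 0.09² + 0.11² + 0.02² = 0.0064 + 0.1296 + 0.1156 + 0.0081 + 0.0121 + 0.0004 = 0.2722
B_P1 = 1 / 0.2722 = 3.6738
Highest B → broadest niche (most generalist): population P3 (B = 4.43).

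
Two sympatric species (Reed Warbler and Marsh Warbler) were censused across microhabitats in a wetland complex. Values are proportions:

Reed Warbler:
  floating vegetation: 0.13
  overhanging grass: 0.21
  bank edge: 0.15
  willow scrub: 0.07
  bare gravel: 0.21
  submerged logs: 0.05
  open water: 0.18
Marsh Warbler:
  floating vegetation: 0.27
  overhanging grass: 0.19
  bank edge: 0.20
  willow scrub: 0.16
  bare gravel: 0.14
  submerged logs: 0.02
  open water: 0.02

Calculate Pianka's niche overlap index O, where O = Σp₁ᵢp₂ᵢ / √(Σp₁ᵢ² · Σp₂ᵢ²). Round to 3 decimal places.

0.831

Σ p₁ᵢp₂ᵢ = 0.0351 + 0.0399 + 0.0300 + 0.0112 + 0.0294 + 0.0010 + 0.0036 = 0.1502
Σp_1ᵢ² = 0.13² + 0.21² + 0.15² + 0.07² + 0.21² + 0.05² + 0.18² = 0.0169 + 0.0441 + 0.0225 + 0.0049 + 0.0441 + 0.0025 + 0.0324 = 0.1674
Σp_2ᵢ² = 0.27² + 0.19² + 0.20² + 0.16² + 0.14² + 0.02² + 0.02² = 0.0729 + 0.0361 + 0.0400 + 0.0256 + 0.0196 + 0.0004 + 0.0004 = 0.1950
O = 0.1502 / √(0.1674 × 0.1950) = 0.1502 / 0.180674 = 0.83133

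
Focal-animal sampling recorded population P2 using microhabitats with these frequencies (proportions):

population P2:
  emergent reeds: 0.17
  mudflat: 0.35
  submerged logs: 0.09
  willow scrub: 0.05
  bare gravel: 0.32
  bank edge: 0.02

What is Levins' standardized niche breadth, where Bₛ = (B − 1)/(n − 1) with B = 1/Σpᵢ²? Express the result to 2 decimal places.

Σpᵢ² = 0.17² + 0.35² + 0.09² + 0.05² + 0.32² + 0.02² = 0.0289 + 0.1225 + 0.0081 + 0.0025 + 0.1024 + 0.0004 = 0.2648
B = 1 / 0.2648 = 3.7764
Bₛ = (B − 1)/(n − 1) = (3.7764 − 1)/(6 − 1) = 2.7764/5 = 0.5553

0.56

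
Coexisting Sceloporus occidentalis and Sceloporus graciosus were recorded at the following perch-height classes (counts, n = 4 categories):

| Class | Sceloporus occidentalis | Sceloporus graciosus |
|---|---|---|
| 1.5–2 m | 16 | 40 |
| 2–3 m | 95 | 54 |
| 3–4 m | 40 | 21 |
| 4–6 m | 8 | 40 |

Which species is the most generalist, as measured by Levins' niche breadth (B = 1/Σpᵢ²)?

Sceloporus graciosus

Proportions for Sceloporus occidentalis (n=159): 16/159=0.1006, 95/159=0.5975, 40/159=0.2516, 8/159=0.0503
Proportions for Sceloporus graciosus (n=155): 40/155=0.2581, 54/155=0.3484, 21/155=0.1355, 40/155=0.2581
Σp_occiᵢ² = 0.1006² + 0.5975² + 0.2516² + 0.0503² = 0.010120 + 0.357006 + 0.063303 + 0.002530 = 0.432959
B_occi = 1 / 0.432959 = 2.3097
Σp_gracᵢ² = 0.2581² + 0.3484² + 0.1355² + 0.2581² = 0.066616 + 0.121383 + 0.018360 + 0.066616 = 0.272975
B_grac = 1 / 0.272975 = 3.6633
Highest B → broadest niche (most generalist): Sceloporus graciosus (B = 3.66).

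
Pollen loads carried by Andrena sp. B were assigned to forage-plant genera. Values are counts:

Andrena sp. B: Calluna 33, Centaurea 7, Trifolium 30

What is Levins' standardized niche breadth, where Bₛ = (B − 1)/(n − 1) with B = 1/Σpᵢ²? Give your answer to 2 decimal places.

Proportions for Andrena sp. B (n=70): 33/70=0.4714, 7/70=0.1000, 30/70=0.4286
Σpᵢ² = 0.4714² + 0.1000² + 0.4286² = 0.222218 + 0.010000 + 0.183698 = 0.415916
B = 1 / 0.415916 = 2.4043
Bₛ = (B − 1)/(n − 1) = (2.4043 − 1)/(3 − 1) = 1.4043/2 = 0.7022

0.70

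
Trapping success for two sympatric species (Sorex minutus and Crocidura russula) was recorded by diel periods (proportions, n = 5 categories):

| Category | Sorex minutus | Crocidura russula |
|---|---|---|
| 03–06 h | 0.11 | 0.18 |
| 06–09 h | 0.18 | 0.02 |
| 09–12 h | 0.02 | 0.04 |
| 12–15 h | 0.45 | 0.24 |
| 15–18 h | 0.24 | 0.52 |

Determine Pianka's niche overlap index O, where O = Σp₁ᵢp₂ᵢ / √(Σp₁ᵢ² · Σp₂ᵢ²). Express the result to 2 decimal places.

Σ p₁ᵢp₂ᵢ = 0.0198 + 0.0036 + 0.0008 + 0.1080 + 0.1248 = 0.2570
Σp_1ᵢ² = 0.11² + 0.18² + 0.02² + 0.45² + 0.24² = 0.0121 + 0.0324 + 0.0004 + 0.2025 + 0.0576 = 0.3050
Σp_2ᵢ² = 0.18² + 0.02² + 0.04² + 0.24² + 0.52² = 0.0324 + 0.0004 + 0.0016 + 0.0576 + 0.2704 = 0.3624
O = 0.2570 / √(0.3050 × 0.3624) = 0.2570 / 0.33246 = 0.7730

0.77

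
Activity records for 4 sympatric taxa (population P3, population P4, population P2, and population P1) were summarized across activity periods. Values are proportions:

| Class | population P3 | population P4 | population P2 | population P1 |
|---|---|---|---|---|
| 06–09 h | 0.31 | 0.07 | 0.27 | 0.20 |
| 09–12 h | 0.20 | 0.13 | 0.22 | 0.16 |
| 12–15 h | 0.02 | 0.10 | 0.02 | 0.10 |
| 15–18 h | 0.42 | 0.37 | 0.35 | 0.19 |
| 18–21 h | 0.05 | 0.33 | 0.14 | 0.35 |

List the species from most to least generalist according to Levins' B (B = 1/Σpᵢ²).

Σp_P3ᵢ² = 0.31² + 0.20² + 0.02² + 0.42² + 0.05² = 0.0961 + 0.0400 + 0.0004 + 0.1764 + 0.0025 = 0.3154
B_P3 = 1 / 0.3154 = 3.1706
Σp_P4ᵢ² = 0.07² + 0.13² + 0.10² + 0.37² + 0.33² = 0.0049 + 0.0169 + 0.0100 + 0.1369 + 0.1089 = 0.2776
B_P4 = 1 / 0.2776 = 3.6023
Σp_P2ᵢ² = 0.27² + 0.22² + 0.02² + 0.35² + 0.14² = 0.0729 + 0.0484 + 0.0004 + 0.1225 + 0.0196 = 0.2638
B_P2 = 1 / 0.2638 = 3.7908
Σp_P1ᵢ² = 0.20² + 0.16² + 0.10² + 0.19² + 0.35² = 0.0400 + 0.0256 + 0.0100 + 0.0361 + 0.1225 = 0.2342
B_P1 = 1 / 0.2342 = 4.2699
Ranking by B (broadest → narrowest): population P1 (4.27) > population P2 (3.79) > population P4 (3.60) > population P3 (3.17)

population P1 > population P2 > population P4 > population P3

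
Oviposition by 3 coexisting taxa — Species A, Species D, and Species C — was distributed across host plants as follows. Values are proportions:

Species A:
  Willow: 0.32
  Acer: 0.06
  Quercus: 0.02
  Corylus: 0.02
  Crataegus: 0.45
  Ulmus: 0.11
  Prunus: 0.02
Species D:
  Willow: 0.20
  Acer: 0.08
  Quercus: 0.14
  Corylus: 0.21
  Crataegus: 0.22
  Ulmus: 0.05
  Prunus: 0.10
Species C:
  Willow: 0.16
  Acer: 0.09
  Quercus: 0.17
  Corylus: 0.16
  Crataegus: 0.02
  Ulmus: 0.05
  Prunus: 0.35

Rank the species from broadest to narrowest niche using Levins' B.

Species D > Species C > Species A

Σp_Aᵢ² = 0.32² + 0.06² + 0.02² + 0.02² + 0.45² + 0.11² + 0.02² = 0.1024 + 0.0036 + 0.0004 + 0.0004 + 0.2025 + 0.0121 + 0.0004 = 0.3218
B_A = 1 / 0.3218 = 3.1075
Σp_Dᵢ² = 0.20² + 0.08² + 0.14² + 0.21² + 0.22² + 0.05² + 0.10² = 0.0400 + 0.0064 + 0.0196 + 0.0441 + 0.0484 + 0.0025 + 0.0100 = 0.1710
B_D = 1 / 0.1710 = 5.8480
Σp_Cᵢ² = 0.16² + 0.09² + 0.17² + 0.16² + 0.02² + 0.05² + 0.35² = 0.0256 + 0.0081 + 0.0289 + 0.0256 + 0.0004 + 0.0025 + 0.1225 = 0.2136
B_C = 1 / 0.2136 = 4.6816
Ranking by B (broadest → narrowest): Species D (5.85) > Species C (4.68) > Species A (3.11)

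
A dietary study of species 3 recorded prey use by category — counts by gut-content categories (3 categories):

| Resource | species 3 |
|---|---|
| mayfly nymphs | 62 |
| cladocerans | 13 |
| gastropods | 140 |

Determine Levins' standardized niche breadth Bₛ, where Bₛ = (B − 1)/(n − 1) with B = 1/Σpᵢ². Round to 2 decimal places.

0.48

Proportions for species 3 (n=215): 62/215=0.2884, 13/215=0.0605, 140/215=0.6512
Σpᵢ² = 0.2884² + 0.0605² + 0.6512² = 0.083175 + 0.003660 + 0.424061 = 0.510896
B = 1 / 0.510896 = 1.9573
Bₛ = (B − 1)/(n − 1) = (1.9573 − 1)/(3 − 1) = 0.9573/2 = 0.4787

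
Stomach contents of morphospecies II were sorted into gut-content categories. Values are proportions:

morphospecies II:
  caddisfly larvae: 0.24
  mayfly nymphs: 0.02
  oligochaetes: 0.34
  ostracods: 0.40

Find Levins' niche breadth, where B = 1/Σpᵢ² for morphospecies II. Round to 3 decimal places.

Σpᵢ² = 0.24² + 0.02² + 0.34² + 0.40² = 0.0576 + 0.0004 + 0.1156 + 0.1600 = 0.3336
B = 1 / 0.3336 = 2.99760

2.998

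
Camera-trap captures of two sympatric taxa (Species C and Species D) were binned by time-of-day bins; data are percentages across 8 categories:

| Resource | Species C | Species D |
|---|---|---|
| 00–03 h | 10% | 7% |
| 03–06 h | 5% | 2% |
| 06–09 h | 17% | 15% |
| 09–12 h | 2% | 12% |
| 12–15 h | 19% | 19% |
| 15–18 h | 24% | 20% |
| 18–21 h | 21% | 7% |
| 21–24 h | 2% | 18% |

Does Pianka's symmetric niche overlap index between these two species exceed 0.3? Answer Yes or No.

Yes

Convert percentages to proportions (divide by 100).
Σ p₁ᵢp₂ᵢ = 0.0070 + 0.0010 + 0.0255 + 0.0024 + 0.0361 + 0.0480 + 0.0147 + 0.0036 = 0.1383
Σp_1ᵢ² = 0.10² + 0.05² + 0.17² + 0.02² + 0.19² + 0.24² + 0.21² + 0.02² = 0.0100 + 0.0025 + 0.0289 + 0.0004 + 0.0361 + 0.0576 + 0.0441 + 0.0004 = 0.1800
Σp_2ᵢ² = 0.07² + 0.02² + 0.15² + 0.12² + 0.19² + 0.20² + 0.07² + 0.18² = 0.0049 + 0.0004 + 0.0225 + 0.0144 + 0.0361 + 0.0400 + 0.0049 + 0.0324 = 0.1556
O = 0.1383 / √(0.1800 × 0.1556) = 0.1383 / 0.16736 = 0.8264
O = 0.8264 > 0.3 → Yes.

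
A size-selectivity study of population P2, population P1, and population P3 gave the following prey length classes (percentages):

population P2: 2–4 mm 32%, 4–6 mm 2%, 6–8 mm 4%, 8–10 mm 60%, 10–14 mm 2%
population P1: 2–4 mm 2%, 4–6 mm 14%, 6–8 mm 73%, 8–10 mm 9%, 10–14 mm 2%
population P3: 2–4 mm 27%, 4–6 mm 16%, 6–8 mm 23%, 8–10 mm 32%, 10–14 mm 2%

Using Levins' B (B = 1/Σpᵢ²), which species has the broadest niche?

Convert percentages to proportions (divide by 100).
Σp_P2ᵢ² = 0.32² + 0.02² + 0.04² + 0.60² + 0.02² = 0.1024 + 0.0004 + 0.0016 + 0.3600 + 0.0004 = 0.4648
B_P2 = 1 / 0.4648 = 2.1515
Σp_P1ᵢ² = 0.02² + 0.14² + 0.73² + 0.09² + 0.02² = 0.0004 + 0.0196 + 0.5329 + 0.0081 + 0.0004 = 0.5614
B_P1 = 1 / 0.5614 = 1.7813
Σp_P3ᵢ² = 0.27² + 0.16² + 0.23² + 0.32² + 0.02² = 0.0729 + 0.0256 + 0.0529 + 0.1024 + 0.0004 = 0.2542
B_P3 = 1 / 0.2542 = 3.9339
Highest B → broadest niche (most generalist): population P3 (B = 3.93).

population P3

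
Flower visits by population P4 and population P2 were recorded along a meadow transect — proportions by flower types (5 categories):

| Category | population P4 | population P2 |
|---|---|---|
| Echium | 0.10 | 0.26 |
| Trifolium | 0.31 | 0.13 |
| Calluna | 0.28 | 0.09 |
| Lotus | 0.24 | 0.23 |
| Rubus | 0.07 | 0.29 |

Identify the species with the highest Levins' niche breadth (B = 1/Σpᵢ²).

population P2

Σp_P4ᵢ² = 0.10² + 0.31² + 0.28² + 0.24² + 0.07² = 0.0100 + 0.0961 + 0.0784 + 0.0576 + 0.0049 = 0.2470
B_P4 = 1 / 0.2470 = 4.0486
Σp_P2ᵢ² = 0.26² + 0.13² + 0.09² + 0.23² + 0.29² = 0.0676 + 0.0169 + 0.0081 + 0.0529 + 0.0841 = 0.2296
B_P2 = 1 / 0.2296 = 4.3554
Highest B → broadest niche (most generalist): population P2 (B = 4.36).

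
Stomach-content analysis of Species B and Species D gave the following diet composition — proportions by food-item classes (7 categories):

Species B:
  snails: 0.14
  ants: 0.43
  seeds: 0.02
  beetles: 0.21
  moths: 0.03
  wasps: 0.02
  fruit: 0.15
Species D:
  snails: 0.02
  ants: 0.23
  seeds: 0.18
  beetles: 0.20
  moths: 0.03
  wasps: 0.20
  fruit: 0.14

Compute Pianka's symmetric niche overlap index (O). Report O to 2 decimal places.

Σ p₁ᵢp₂ᵢ = 0.0028 + 0.0989 + 0.0036 + 0.0420 + 0.0009 + 0.0040 + 0.0210 = 0.1732
Σp_1ᵢ² = 0.14² + 0.43² + 0.02² + 0.21² + 0.03² + 0.02² + 0.15² = 0.0196 + 0.1849 + 0.0004 + 0.0441 + 0.0009 + 0.0004 + 0.0225 = 0.2728
Σp_2ᵢ² = 0.02² + 0.23² + 0.18² + 0.20² + 0.03² + 0.20² + 0.14² = 0.0004 + 0.0529 + 0.0324 + 0.0400 + 0.0009 + 0.0400 + 0.0196 = 0.1862
O = 0.1732 / √(0.2728 × 0.1862) = 0.1732 / 0.22538 = 0.7685

0.77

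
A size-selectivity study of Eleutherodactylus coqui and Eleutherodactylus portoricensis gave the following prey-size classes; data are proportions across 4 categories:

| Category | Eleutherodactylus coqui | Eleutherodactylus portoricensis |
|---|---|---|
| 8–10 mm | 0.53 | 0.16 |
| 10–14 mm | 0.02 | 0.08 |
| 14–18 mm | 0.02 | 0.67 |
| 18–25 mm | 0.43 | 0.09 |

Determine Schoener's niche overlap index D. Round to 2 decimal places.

0.29

Σ|p₁ᵢ − p₂ᵢ| = 0.37 + 0.06 + 0.65 + 0.34 = 1.42
D = 1 − ½ × 1.42 = 1 − 0.710 = 0.2900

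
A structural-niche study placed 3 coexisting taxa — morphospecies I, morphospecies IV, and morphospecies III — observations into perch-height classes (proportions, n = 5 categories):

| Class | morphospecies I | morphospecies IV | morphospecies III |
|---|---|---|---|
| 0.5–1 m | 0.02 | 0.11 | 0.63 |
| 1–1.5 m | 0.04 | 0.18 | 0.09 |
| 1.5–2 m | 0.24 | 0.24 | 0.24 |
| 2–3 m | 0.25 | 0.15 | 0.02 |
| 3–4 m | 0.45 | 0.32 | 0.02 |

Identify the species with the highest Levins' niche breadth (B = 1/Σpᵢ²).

morphospecies IV

Σp_Iᵢ² = 0.02² + 0.04² + 0.24² + 0.25² + 0.45² = 0.0004 + 0.0016 + 0.0576 + 0.0625 + 0.2025 = 0.3246
B_I = 1 / 0.3246 = 3.0807
Σp_IVᵢ² = 0.11² + 0.18² + 0.24² + 0.15² + 0.32² = 0.0121 + 0.0324 + 0.0576 + 0.0225 + 0.1024 = 0.2270
B_IV = 1 / 0.2270 = 4.4053
Σp_IIIᵢ² = 0.63² + 0.09² + 0.24² + 0.02² + 0.02² = 0.3969 + 0.0081 + 0.0576 + 0.0004 + 0.0004 = 0.4634
B_III = 1 / 0.4634 = 2.1580
Highest B → broadest niche (most generalist): morphospecies IV (B = 4.41).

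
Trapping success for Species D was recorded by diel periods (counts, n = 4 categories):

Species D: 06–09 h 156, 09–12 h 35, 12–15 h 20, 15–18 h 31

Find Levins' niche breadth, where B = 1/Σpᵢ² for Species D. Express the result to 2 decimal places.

2.18

Proportions for Species D (n=242): 156/242=0.6446, 35/242=0.1446, 20/242=0.0826, 31/242=0.1281
Σpᵢ² = 0.6446² + 0.1446² + 0.0826² + 0.1281² = 0.415509 + 0.020909 + 0.006823 + 0.016410 = 0.459651
B = 1 / 0.459651 = 2.1756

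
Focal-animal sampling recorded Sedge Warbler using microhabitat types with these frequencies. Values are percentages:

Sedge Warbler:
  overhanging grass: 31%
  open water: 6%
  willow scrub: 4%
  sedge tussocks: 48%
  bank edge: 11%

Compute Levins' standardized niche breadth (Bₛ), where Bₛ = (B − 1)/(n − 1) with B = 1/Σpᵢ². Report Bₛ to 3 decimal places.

0.477

Convert percentages to proportions (divide by 100).
Σpᵢ² = 0.31² + 0.06² + 0.04² + 0.48² + 0.11² = 0.0961 + 0.0036 + 0.0016 + 0.2304 + 0.0121 = 0.3438
B = 1 / 0.3438 = 2.90867
Bₛ = (B − 1)/(n − 1) = (2.90867 − 1)/(5 − 1) = 1.90867/4 = 0.47717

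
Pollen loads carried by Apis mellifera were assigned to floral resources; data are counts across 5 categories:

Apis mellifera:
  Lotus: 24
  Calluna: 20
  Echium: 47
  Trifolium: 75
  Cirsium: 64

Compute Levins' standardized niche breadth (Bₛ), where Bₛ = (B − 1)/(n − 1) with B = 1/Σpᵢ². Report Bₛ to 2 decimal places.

Proportions for Apis mellifera (n=230): 24/230=0.1043, 20/230=0.0870, 47/230=0.2043, 75/230=0.3261, 64/230=0.2783
Σpᵢ² = 0.1043² + 0.0870² + 0.2043² + 0.3261² + 0.2783² = 0.010878 + 0.007569 + 0.041738 + 0.106341 + 0.077451 = 0.243977
B = 1 / 0.243977 = 4.0987
Bₛ = (B − 1)/(n − 1) = (4.0987 − 1)/(5 − 1) = 3.0987/4 = 0.7747

0.77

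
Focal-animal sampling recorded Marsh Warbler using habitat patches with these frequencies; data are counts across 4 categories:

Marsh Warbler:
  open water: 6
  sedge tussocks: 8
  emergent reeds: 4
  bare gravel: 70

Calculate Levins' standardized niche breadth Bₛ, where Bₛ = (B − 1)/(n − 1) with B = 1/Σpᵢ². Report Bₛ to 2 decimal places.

0.18

Proportions for Marsh Warbler (n=88): 6/88=0.0682, 8/88=0.0909, 4/88=0.0455, 70/88=0.7955
Σpᵢ² = 0.0682² + 0.0909² + 0.0455² + 0.7955² = 0.004651 + 0.008263 + 0.002070 + 0.632820 = 0.647804
B = 1 / 0.647804 = 1.5437
Bₛ = (B − 1)/(n − 1) = (1.5437 − 1)/(4 − 1) = 0.5437/3 = 0.1812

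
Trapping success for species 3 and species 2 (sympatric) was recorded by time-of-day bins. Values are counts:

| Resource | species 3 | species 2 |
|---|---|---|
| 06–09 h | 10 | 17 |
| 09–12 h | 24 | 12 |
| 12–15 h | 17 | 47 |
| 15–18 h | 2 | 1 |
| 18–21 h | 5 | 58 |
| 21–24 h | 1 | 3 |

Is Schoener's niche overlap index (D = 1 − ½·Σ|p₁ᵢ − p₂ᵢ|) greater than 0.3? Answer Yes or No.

Proportions for species 3 (n=59): 10/59=0.1695, 24/59=0.4068, 17/59=0.2881, 2/59=0.0339, 5/59=0.0847, 1/59=0.0169
Proportions for species 2 (n=138): 17/138=0.1232, 12/138=0.0870, 47/138=0.3406, 1/138=0.0072, 58/138=0.4203, 3/138=0.0217
Σ|p₁ᵢ − p₂ᵢ| = 0.0463 + 0.3198 + 0.0525 + 0.0267 + 0.3356 + 0.0048 = 0.7857
D = 1 − ½ × 0.7857 = 1 − 0.39285 = 0.60715
D = 0.60715 > 0.3 → Yes.

Yes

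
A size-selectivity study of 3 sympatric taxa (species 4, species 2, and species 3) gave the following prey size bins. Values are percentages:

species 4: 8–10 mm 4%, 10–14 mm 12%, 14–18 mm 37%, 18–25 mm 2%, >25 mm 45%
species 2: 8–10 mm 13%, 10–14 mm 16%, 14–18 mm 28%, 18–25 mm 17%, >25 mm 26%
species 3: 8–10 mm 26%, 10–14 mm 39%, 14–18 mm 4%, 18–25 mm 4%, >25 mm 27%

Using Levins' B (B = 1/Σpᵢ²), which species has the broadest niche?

Convert percentages to proportions (divide by 100).
Σp_4ᵢ² = 0.04² + 0.12² + 0.37² + 0.02² + 0.45² = 0.0016 + 0.0144 + 0.1369 + 0.0004 + 0.2025 = 0.3558
B_4 = 1 / 0.3558 = 2.8106
Σp_2ᵢ² = 0.13² + 0.16² + 0.28² + 0.17² + 0.26² = 0.0169 + 0.0256 + 0.0784 + 0.0289 + 0.0676 = 0.2174
B_2 = 1 / 0.2174 = 4.5998
Σp_3ᵢ² = 0.26² + 0.39² + 0.04² + 0.04² + 0.27² = 0.0676 + 0.1521 + 0.0016 + 0.0016 + 0.0729 = 0.2958
B_3 = 1 / 0.2958 = 3.3807
Highest B → broadest niche (most generalist): species 2 (B = 4.60).

species 2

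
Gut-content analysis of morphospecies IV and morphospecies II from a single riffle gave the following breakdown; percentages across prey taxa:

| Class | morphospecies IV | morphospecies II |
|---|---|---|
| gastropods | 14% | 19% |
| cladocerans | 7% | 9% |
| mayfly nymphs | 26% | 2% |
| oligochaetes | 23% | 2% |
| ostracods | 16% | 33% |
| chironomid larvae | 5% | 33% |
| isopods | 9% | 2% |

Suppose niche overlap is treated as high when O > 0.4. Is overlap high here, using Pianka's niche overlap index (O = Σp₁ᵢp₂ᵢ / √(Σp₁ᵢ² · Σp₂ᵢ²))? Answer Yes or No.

Yes

Convert percentages to proportions (divide by 100).
Σ p₁ᵢp₂ᵢ = 0.0266 + 0.0063 + 0.0052 + 0.0046 + 0.0528 + 0.0165 + 0.0018 = 0.1138
Σp_1ᵢ² = 0.14² + 0.07² + 0.26² + 0.23² + 0.16² + 0.05² + 0.09² = 0.0196 + 0.0049 + 0.0676 + 0.0529 + 0.0256 + 0.0025 + 0.0081 = 0.1812
Σp_2ᵢ² = 0.19² + 0.09² + 0.02² + 0.02² + 0.33² + 0.33² + 0.02² = 0.0361 + 0.0081 + 0.0004 + 0.0004 + 0.1089 + 0.1089 + 0.0004 = 0.2632
O = 0.1138 / √(0.1812 × 0.2632) = 0.1138 / 0.21838 = 0.5211
O = 0.5211 > 0.4 → Yes.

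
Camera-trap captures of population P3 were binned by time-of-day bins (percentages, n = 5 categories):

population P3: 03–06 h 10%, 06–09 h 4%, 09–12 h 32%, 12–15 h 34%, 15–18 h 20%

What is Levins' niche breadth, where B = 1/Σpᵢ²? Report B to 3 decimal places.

Convert percentages to proportions (divide by 100).
Σpᵢ² = 0.10² + 0.04² + 0.32² + 0.34² + 0.20² = 0.0100 + 0.0016 + 0.1024 + 0.1156 + 0.0400 = 0.2696
B = 1 / 0.2696 = 3.70920

3.709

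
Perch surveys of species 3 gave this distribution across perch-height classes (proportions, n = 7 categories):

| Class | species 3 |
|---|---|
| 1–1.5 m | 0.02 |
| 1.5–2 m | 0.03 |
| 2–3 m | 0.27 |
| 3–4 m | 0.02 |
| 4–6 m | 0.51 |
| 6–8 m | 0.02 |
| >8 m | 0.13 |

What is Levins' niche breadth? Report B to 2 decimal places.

2.84

Σpᵢ² = 0.02² + 0.03² + 0.27² + 0.02² + 0.51² + 0.02² + 0.13² = 0.0004 + 0.0009 + 0.0729 + 0.0004 + 0.2601 + 0.0004 + 0.0169 = 0.3520
B = 1 / 0.3520 = 2.8409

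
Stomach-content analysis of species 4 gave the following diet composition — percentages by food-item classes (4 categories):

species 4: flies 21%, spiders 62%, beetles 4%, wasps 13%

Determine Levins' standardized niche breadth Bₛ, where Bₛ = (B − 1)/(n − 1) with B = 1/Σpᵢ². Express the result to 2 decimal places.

0.41

Convert percentages to proportions (divide by 100).
Σpᵢ² = 0.21² + 0.62² + 0.04² + 0.13² = 0.0441 + 0.3844 + 0.0016 + 0.0169 = 0.4470
B = 1 / 0.4470 = 2.2371
Bₛ = (B − 1)/(n − 1) = (2.2371 − 1)/(4 − 1) = 1.2371/3 = 0.4124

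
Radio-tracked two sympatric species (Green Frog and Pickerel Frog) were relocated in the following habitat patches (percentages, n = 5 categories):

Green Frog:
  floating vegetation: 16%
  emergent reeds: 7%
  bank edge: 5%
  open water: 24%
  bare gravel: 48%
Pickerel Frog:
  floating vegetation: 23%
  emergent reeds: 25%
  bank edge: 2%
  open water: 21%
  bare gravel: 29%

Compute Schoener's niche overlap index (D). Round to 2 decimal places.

0.75

Convert percentages to proportions (divide by 100).
Σ|p₁ᵢ − p₂ᵢ| = 0.07 + 0.18 + 0.03 + 0.03 + 0.19 = 0.50
D = 1 − ½ × 0.50 = 1 − 0.250 = 0.7500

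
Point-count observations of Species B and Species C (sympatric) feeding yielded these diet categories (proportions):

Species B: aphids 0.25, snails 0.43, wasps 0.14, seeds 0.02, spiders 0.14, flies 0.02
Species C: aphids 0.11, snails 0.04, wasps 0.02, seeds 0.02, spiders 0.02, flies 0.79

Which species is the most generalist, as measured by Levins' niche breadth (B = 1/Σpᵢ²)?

Σp_Bᵢ² = 0.25² + 0.43² + 0.14² + 0.02² + 0.14² + 0.02² = 0.0625 + 0.1849 + 0.0196 + 0.0004 + 0.0196 + 0.0004 = 0.2874
B_B = 1 / 0.2874 = 3.4795
Σp_Cᵢ² = 0.11² + 0.04² + 0.02² + 0.02² + 0.02² + 0.79² = 0.0121 + 0.0016 + 0.0004 + 0.0004 + 0.0004 + 0.6241 = 0.6390
B_C = 1 / 0.6390 = 1.5649
Highest B → broadest niche (most generalist): Species B (B = 3.48).

Species B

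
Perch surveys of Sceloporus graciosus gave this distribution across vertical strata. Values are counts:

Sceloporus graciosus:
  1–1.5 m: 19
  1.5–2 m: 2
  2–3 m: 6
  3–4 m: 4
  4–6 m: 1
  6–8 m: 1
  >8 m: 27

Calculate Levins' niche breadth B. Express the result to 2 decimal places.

3.14

Proportions for Sceloporus graciosus (n=60): 19/60=0.3167, 2/60=0.0333, 6/60=0.1000, 4/60=0.0667, 1/60=0.0167, 1/60=0.0167, 27/60=0.4500
Σpᵢ² = 0.3167² + 0.0333² + 0.1000² + 0.0667² + 0.0167² + 0.0167² + 0.4500² = 0.100299 + 0.001109 + 0.010000 + 0.004449 + 0.000279 + 0.000279 + 0.202500 = 0.318915
B = 1 / 0.318915 = 3.1356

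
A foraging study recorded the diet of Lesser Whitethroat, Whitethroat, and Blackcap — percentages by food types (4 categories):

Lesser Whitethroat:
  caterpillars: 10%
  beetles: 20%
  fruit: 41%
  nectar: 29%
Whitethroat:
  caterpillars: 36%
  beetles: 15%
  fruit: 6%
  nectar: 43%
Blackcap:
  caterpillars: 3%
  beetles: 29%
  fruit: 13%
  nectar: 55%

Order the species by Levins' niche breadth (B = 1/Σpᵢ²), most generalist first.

Convert percentages to proportions (divide by 100).
Σp_Lessᵢ² = 0.10² + 0.20² + 0.41² + 0.29² = 0.0100 + 0.0400 + 0.1681 + 0.0841 = 0.3022
B_Less = 1 / 0.3022 = 3.3091
Σp_Whitᵢ² = 0.36² + 0.15² + 0.06² + 0.43² = 0.1296 + 0.0225 + 0.0036 + 0.1849 = 0.3406
B_Whit = 1 / 0.3406 = 2.9360
Σp_Blacᵢ² = 0.03² + 0.29² + 0.13² + 0.55² = 0.0009 + 0.0841 + 0.0169 + 0.3025 = 0.4044
B_Blac = 1 / 0.4044 = 2.4728
Ranking by B (broadest → narrowest): Lesser Whitethroat (3.31) > Whitethroat (2.94) > Blackcap (2.47)

Lesser Whitethroat > Whitethroat > Blackcap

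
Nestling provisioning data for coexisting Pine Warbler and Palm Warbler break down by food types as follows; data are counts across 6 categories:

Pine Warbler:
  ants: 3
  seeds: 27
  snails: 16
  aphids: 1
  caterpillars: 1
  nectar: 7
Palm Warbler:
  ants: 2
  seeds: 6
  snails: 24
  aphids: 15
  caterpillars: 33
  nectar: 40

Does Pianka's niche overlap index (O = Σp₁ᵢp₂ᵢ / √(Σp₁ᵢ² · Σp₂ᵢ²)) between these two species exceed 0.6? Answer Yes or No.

No

Proportions for Pine Warbler (n=55): 3/55=0.0545, 27/55=0.4909, 16/55=0.2909, 1/55=0.0182, 1/55=0.0182, 7/55=0.1273
Proportions for Palm Warbler (n=120): 2/120=0.0167, 6/120=0.0500, 24/120=0.2000, 15/120=0.1250, 33/120=0.2750, 40/120=0.3333
Σ p₁ᵢp₂ᵢ = 0.000910 + 0.024545 + 0.058180 + 0.002275 + 0.005005 + 0.042429 = 0.133344
Σp_1ᵢ² = 0.0545² + 0.4909² + 0.2909² + 0.0182² + 0.0182² + 0.1273² = 0.002970 + 0.240983 + 0.084623 + 0.000331 + 0.000331 + 0.016205 = 0.345443
Σp_2ᵢ² = 0.0167² + 0.0500² + 0.2000² + 0.1250² + 0.2750² + 0.3333² = 0.000279 + 0.002500 + 0.040000 + 0.015625 + 0.075625 + 0.111089 = 0.245118
O = 0.133344 / √(0.345443 × 0.245118) = 0.133344 / 0.2909885 = 0.4582
O = 0.4582 < 0.6 → No.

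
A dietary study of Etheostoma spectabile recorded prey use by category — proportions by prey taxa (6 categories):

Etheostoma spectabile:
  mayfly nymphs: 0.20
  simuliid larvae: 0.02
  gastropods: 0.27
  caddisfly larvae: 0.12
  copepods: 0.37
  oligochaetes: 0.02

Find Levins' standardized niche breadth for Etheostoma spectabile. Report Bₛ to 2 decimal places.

0.55

Σpᵢ² = 0.20² + 0.02² + 0.27² + 0.12² + 0.37² + 0.02² = 0.0400 + 0.0004 + 0.0729 + 0.0144 + 0.1369 + 0.0004 = 0.2650
B = 1 / 0.2650 = 3.7736
Bₛ = (B − 1)/(n − 1) = (3.7736 − 1)/(6 − 1) = 2.7736/5 = 0.5547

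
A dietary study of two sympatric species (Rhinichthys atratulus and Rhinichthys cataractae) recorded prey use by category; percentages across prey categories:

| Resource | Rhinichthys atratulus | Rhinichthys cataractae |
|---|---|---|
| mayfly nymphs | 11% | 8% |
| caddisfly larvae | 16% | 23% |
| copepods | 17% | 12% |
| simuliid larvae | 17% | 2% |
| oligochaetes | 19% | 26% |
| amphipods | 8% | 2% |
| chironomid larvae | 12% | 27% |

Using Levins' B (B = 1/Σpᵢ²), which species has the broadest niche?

Convert percentages to proportions (divide by 100).
Σp_atraᵢ² = 0.11² + 0.16² + 0.17² + 0.17² + 0.19² + 0.08² + 0.12² = 0.0121 + 0.0256 + 0.0289 + 0.0289 + 0.0361 + 0.0064 + 0.0144 = 0.1524
B_atra = 1 / 0.1524 = 6.5617
Σp_cataᵢ² = 0.08² + 0.23² + 0.12² + 0.02² + 0.26² + 0.02² + 0.27² = 0.0064 + 0.0529 + 0.0144 + 0.0004 + 0.0676 + 0.0004 + 0.0729 = 0.2150
B_cata = 1 / 0.2150 = 4.6512
Highest B → broadest niche (most generalist): Rhinichthys atratulus (B = 6.56).

Rhinichthys atratulus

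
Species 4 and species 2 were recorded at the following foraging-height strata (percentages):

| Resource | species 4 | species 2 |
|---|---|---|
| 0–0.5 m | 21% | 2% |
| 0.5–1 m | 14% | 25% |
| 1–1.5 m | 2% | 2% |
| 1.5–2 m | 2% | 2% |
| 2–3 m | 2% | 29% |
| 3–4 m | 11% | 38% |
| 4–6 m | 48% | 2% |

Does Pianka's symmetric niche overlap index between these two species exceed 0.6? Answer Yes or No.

No

Convert percentages to proportions (divide by 100).
Σ p₁ᵢp₂ᵢ = 0.0042 + 0.0350 + 0.0004 + 0.0004 + 0.0058 + 0.0418 + 0.0096 = 0.0972
Σp_1ᵢ² = 0.21² + 0.14² + 0.02² + 0.02² + 0.02² + 0.11² + 0.48² = 0.0441 + 0.0196 + 0.0004 + 0.0004 + 0.0004 + 0.0121 + 0.2304 = 0.3074
Σp_2ᵢ² = 0.02² + 0.25² + 0.02² + 0.02² + 0.29² + 0.38² + 0.02² = 0.0004 + 0.0625 + 0.0004 + 0.0004 + 0.0841 + 0.1444 + 0.0004 = 0.2926
O = 0.0972 / √(0.3074 × 0.2926) = 0.0972 / 0.29991 = 0.3241
O = 0.3241 < 0.6 → No.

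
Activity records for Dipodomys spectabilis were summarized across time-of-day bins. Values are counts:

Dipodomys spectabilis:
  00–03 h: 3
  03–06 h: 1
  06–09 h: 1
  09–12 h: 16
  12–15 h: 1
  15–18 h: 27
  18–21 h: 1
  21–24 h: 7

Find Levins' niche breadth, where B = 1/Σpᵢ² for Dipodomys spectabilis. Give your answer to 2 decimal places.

3.10

Proportions for Dipodomys spectabilis (n=57): 3/57=0.0526, 1/57=0.0175, 1/57=0.0175, 16/57=0.2807, 1/57=0.0175, 27/57=0.4737, 1/57=0.0175, 7/57=0.1228
Σpᵢ² = 0.0526² + 0.0175² + 0.0175² + 0.2807² + 0.0175² + 0.4737² + 0.0175² + 0.1228² = 0.002767 + 0.000306 + 0.000306 + 0.078792 + 0.000306 + 0.224392 + 0.000306 + 0.015080 = 0.322255
B = 1 / 0.322255 = 3.1031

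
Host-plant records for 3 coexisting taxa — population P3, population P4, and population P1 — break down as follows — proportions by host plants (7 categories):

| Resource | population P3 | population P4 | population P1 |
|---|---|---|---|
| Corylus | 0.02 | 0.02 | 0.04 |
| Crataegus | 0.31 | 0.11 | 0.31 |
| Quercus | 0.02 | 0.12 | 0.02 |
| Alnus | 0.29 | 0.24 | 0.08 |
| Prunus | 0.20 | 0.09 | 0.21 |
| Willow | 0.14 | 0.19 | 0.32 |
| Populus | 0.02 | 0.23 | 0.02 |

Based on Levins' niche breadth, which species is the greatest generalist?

population P4

Σp_P3ᵢ² = 0.02² + 0.31² + 0.02² + 0.29² + 0.20² + 0.14² + 0.02² = 0.0004 + 0.0961 + 0.0004 + 0.0841 + 0.0400 + 0.0196 + 0.0004 = 0.2410
B_P3 = 1 / 0.2410 = 4.1494
Σp_P4ᵢ² = 0.02² + 0.11² + 0.12² + 0.24² + 0.09² + 0.19² + 0.23² = 0.0004 + 0.0121 + 0.0144 + 0.0576 + 0.0081 + 0.0361 + 0.0529 = 0.1816
B_P4 = 1 / 0.1816 = 5.5066
Σp_P1ᵢ² = 0.04² + 0.31² + 0.02² + 0.08² + 0.21² + 0.32² + 0.02² = 0.0016 + 0.0961 + 0.0004 + 0.0064 + 0.0441 + 0.1024 + 0.0004 = 0.2514
B_P1 = 1 / 0.2514 = 3.9777
Highest B → broadest niche (most generalist): population P4 (B = 5.51).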